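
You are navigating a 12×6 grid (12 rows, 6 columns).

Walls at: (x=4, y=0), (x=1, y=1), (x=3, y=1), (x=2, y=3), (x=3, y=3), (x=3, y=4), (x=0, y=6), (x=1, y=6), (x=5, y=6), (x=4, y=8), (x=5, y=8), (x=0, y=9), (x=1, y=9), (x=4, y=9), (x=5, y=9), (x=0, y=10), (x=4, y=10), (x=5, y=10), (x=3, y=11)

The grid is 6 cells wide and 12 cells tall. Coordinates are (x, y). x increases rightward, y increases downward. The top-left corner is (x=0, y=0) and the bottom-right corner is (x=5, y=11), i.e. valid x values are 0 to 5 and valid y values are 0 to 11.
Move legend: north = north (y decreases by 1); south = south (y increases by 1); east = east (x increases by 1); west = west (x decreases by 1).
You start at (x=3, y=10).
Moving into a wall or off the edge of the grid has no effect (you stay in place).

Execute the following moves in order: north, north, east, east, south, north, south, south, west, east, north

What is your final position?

Start: (x=3, y=10)
  north (north): (x=3, y=10) -> (x=3, y=9)
  north (north): (x=3, y=9) -> (x=3, y=8)
  east (east): blocked, stay at (x=3, y=8)
  east (east): blocked, stay at (x=3, y=8)
  south (south): (x=3, y=8) -> (x=3, y=9)
  north (north): (x=3, y=9) -> (x=3, y=8)
  south (south): (x=3, y=8) -> (x=3, y=9)
  south (south): (x=3, y=9) -> (x=3, y=10)
  west (west): (x=3, y=10) -> (x=2, y=10)
  east (east): (x=2, y=10) -> (x=3, y=10)
  north (north): (x=3, y=10) -> (x=3, y=9)
Final: (x=3, y=9)

Answer: Final position: (x=3, y=9)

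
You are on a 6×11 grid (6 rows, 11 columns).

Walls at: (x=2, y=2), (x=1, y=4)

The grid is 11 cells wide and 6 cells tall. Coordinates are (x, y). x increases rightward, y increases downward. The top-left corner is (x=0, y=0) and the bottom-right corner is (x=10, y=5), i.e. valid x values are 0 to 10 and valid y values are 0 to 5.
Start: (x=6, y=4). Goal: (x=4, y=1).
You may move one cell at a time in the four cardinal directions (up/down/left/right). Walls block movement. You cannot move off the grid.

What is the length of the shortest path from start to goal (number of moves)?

Answer: Shortest path length: 5

Derivation:
BFS from (x=6, y=4) until reaching (x=4, y=1):
  Distance 0: (x=6, y=4)
  Distance 1: (x=6, y=3), (x=5, y=4), (x=7, y=4), (x=6, y=5)
  Distance 2: (x=6, y=2), (x=5, y=3), (x=7, y=3), (x=4, y=4), (x=8, y=4), (x=5, y=5), (x=7, y=5)
  Distance 3: (x=6, y=1), (x=5, y=2), (x=7, y=2), (x=4, y=3), (x=8, y=3), (x=3, y=4), (x=9, y=4), (x=4, y=5), (x=8, y=5)
  Distance 4: (x=6, y=0), (x=5, y=1), (x=7, y=1), (x=4, y=2), (x=8, y=2), (x=3, y=3), (x=9, y=3), (x=2, y=4), (x=10, y=4), (x=3, y=5), (x=9, y=5)
  Distance 5: (x=5, y=0), (x=7, y=0), (x=4, y=1), (x=8, y=1), (x=3, y=2), (x=9, y=2), (x=2, y=3), (x=10, y=3), (x=2, y=5), (x=10, y=5)  <- goal reached here
One shortest path (5 moves): (x=6, y=4) -> (x=5, y=4) -> (x=4, y=4) -> (x=4, y=3) -> (x=4, y=2) -> (x=4, y=1)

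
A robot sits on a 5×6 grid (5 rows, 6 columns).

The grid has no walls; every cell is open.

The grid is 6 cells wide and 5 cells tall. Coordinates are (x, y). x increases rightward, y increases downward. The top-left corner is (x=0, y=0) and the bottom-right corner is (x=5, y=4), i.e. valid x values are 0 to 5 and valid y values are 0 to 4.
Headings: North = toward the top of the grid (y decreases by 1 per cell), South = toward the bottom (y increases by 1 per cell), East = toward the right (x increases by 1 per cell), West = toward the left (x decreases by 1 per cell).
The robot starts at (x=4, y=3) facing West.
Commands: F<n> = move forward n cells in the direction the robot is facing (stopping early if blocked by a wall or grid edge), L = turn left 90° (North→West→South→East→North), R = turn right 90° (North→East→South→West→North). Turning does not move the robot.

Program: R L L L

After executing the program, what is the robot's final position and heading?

Start: (x=4, y=3), facing West
  R: turn right, now facing North
  L: turn left, now facing West
  L: turn left, now facing South
  L: turn left, now facing East
Final: (x=4, y=3), facing East

Answer: Final position: (x=4, y=3), facing East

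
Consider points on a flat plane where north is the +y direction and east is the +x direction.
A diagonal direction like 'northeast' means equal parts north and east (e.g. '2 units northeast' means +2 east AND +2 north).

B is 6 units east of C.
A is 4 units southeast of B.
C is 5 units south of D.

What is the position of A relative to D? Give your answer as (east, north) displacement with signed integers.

Place D at the origin (east=0, north=0).
  C is 5 units south of D: delta (east=+0, north=-5); C at (east=0, north=-5).
  B is 6 units east of C: delta (east=+6, north=+0); B at (east=6, north=-5).
  A is 4 units southeast of B: delta (east=+4, north=-4); A at (east=10, north=-9).
Therefore A relative to D: (east=10, north=-9).

Answer: A is at (east=10, north=-9) relative to D.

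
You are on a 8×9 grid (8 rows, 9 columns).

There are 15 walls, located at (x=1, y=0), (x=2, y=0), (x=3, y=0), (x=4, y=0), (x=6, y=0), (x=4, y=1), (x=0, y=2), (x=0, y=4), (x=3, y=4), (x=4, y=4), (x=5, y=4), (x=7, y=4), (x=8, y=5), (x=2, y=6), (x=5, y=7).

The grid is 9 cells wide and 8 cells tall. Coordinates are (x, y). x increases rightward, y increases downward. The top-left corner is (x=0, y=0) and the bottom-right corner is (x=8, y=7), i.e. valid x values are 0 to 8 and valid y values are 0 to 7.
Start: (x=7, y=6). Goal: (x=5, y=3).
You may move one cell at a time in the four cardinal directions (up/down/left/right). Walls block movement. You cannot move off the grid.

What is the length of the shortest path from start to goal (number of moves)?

BFS from (x=7, y=6) until reaching (x=5, y=3):
  Distance 0: (x=7, y=6)
  Distance 1: (x=7, y=5), (x=6, y=6), (x=8, y=6), (x=7, y=7)
  Distance 2: (x=6, y=5), (x=5, y=6), (x=6, y=7), (x=8, y=7)
  Distance 3: (x=6, y=4), (x=5, y=5), (x=4, y=6)
  Distance 4: (x=6, y=3), (x=4, y=5), (x=3, y=6), (x=4, y=7)
  Distance 5: (x=6, y=2), (x=5, y=3), (x=7, y=3), (x=3, y=5), (x=3, y=7)  <- goal reached here
One shortest path (5 moves): (x=7, y=6) -> (x=6, y=6) -> (x=6, y=5) -> (x=6, y=4) -> (x=6, y=3) -> (x=5, y=3)

Answer: Shortest path length: 5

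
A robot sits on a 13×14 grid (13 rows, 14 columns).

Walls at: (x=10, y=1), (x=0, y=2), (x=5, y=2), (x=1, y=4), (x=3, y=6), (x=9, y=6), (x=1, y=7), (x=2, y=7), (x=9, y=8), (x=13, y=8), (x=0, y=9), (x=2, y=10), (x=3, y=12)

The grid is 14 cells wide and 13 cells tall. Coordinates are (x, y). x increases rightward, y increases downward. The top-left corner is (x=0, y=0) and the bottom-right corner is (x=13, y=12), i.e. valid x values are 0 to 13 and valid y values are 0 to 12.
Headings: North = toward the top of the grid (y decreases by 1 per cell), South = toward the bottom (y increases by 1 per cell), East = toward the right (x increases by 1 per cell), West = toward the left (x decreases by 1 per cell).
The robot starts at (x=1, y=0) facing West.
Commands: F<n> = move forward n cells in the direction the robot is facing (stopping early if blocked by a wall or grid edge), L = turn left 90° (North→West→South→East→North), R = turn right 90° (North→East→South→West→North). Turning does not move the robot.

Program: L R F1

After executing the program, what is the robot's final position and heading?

Start: (x=1, y=0), facing West
  L: turn left, now facing South
  R: turn right, now facing West
  F1: move forward 1, now at (x=0, y=0)
Final: (x=0, y=0), facing West

Answer: Final position: (x=0, y=0), facing West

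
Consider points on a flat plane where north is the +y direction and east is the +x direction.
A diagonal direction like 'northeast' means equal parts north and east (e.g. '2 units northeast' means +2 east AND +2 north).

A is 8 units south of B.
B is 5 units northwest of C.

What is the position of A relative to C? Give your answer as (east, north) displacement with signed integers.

Answer: A is at (east=-5, north=-3) relative to C.

Derivation:
Place C at the origin (east=0, north=0).
  B is 5 units northwest of C: delta (east=-5, north=+5); B at (east=-5, north=5).
  A is 8 units south of B: delta (east=+0, north=-8); A at (east=-5, north=-3).
Therefore A relative to C: (east=-5, north=-3).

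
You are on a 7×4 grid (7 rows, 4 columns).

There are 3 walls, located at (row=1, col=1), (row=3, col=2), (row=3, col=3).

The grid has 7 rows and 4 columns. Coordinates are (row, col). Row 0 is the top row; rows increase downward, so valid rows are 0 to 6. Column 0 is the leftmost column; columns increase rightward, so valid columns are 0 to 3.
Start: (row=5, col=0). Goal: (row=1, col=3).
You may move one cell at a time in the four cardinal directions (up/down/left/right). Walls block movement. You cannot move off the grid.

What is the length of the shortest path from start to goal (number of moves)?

Answer: Shortest path length: 7

Derivation:
BFS from (row=5, col=0) until reaching (row=1, col=3):
  Distance 0: (row=5, col=0)
  Distance 1: (row=4, col=0), (row=5, col=1), (row=6, col=0)
  Distance 2: (row=3, col=0), (row=4, col=1), (row=5, col=2), (row=6, col=1)
  Distance 3: (row=2, col=0), (row=3, col=1), (row=4, col=2), (row=5, col=3), (row=6, col=2)
  Distance 4: (row=1, col=0), (row=2, col=1), (row=4, col=3), (row=6, col=3)
  Distance 5: (row=0, col=0), (row=2, col=2)
  Distance 6: (row=0, col=1), (row=1, col=2), (row=2, col=3)
  Distance 7: (row=0, col=2), (row=1, col=3)  <- goal reached here
One shortest path (7 moves): (row=5, col=0) -> (row=5, col=1) -> (row=4, col=1) -> (row=3, col=1) -> (row=2, col=1) -> (row=2, col=2) -> (row=2, col=3) -> (row=1, col=3)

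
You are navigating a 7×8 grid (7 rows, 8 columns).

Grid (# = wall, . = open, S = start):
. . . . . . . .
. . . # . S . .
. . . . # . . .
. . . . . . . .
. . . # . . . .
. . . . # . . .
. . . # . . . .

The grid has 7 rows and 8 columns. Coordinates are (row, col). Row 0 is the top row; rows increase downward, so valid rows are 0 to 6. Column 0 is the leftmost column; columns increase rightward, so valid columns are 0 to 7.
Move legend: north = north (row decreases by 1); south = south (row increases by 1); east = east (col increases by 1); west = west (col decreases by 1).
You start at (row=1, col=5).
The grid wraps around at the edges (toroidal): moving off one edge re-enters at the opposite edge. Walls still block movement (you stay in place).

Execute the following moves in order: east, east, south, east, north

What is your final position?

Answer: Final position: (row=1, col=0)

Derivation:
Start: (row=1, col=5)
  east (east): (row=1, col=5) -> (row=1, col=6)
  east (east): (row=1, col=6) -> (row=1, col=7)
  south (south): (row=1, col=7) -> (row=2, col=7)
  east (east): (row=2, col=7) -> (row=2, col=0)
  north (north): (row=2, col=0) -> (row=1, col=0)
Final: (row=1, col=0)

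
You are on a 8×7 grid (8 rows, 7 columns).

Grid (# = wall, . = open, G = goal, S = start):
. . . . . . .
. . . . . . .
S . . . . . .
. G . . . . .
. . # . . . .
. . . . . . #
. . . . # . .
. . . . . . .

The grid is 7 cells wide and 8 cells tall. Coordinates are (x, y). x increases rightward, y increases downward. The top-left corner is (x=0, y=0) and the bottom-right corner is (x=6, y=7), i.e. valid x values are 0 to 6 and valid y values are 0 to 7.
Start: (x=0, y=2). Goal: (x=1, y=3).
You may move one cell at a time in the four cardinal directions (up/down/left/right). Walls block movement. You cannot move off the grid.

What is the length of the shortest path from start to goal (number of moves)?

Answer: Shortest path length: 2

Derivation:
BFS from (x=0, y=2) until reaching (x=1, y=3):
  Distance 0: (x=0, y=2)
  Distance 1: (x=0, y=1), (x=1, y=2), (x=0, y=3)
  Distance 2: (x=0, y=0), (x=1, y=1), (x=2, y=2), (x=1, y=3), (x=0, y=4)  <- goal reached here
One shortest path (2 moves): (x=0, y=2) -> (x=1, y=2) -> (x=1, y=3)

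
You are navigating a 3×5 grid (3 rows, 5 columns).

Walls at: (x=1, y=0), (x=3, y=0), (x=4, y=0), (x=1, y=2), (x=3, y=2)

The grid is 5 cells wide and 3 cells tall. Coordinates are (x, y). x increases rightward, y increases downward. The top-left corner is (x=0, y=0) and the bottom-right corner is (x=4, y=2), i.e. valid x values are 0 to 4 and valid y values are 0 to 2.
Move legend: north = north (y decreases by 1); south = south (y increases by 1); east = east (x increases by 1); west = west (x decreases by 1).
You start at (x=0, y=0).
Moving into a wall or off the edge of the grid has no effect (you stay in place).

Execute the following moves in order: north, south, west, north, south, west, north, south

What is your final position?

Start: (x=0, y=0)
  north (north): blocked, stay at (x=0, y=0)
  south (south): (x=0, y=0) -> (x=0, y=1)
  west (west): blocked, stay at (x=0, y=1)
  north (north): (x=0, y=1) -> (x=0, y=0)
  south (south): (x=0, y=0) -> (x=0, y=1)
  west (west): blocked, stay at (x=0, y=1)
  north (north): (x=0, y=1) -> (x=0, y=0)
  south (south): (x=0, y=0) -> (x=0, y=1)
Final: (x=0, y=1)

Answer: Final position: (x=0, y=1)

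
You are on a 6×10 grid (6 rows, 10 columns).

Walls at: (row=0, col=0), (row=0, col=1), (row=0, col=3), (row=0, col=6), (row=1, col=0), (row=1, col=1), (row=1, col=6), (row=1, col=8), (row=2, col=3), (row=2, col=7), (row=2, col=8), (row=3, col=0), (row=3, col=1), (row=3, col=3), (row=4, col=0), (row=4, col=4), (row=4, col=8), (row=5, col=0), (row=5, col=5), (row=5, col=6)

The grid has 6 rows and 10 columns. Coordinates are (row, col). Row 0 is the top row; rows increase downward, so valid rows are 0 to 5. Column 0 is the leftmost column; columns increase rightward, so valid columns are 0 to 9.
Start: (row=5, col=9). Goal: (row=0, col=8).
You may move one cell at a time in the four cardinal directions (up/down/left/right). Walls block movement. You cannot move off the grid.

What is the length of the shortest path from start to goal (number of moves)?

BFS from (row=5, col=9) until reaching (row=0, col=8):
  Distance 0: (row=5, col=9)
  Distance 1: (row=4, col=9), (row=5, col=8)
  Distance 2: (row=3, col=9), (row=5, col=7)
  Distance 3: (row=2, col=9), (row=3, col=8), (row=4, col=7)
  Distance 4: (row=1, col=9), (row=3, col=7), (row=4, col=6)
  Distance 5: (row=0, col=9), (row=3, col=6), (row=4, col=5)
  Distance 6: (row=0, col=8), (row=2, col=6), (row=3, col=5)  <- goal reached here
One shortest path (6 moves): (row=5, col=9) -> (row=4, col=9) -> (row=3, col=9) -> (row=2, col=9) -> (row=1, col=9) -> (row=0, col=9) -> (row=0, col=8)

Answer: Shortest path length: 6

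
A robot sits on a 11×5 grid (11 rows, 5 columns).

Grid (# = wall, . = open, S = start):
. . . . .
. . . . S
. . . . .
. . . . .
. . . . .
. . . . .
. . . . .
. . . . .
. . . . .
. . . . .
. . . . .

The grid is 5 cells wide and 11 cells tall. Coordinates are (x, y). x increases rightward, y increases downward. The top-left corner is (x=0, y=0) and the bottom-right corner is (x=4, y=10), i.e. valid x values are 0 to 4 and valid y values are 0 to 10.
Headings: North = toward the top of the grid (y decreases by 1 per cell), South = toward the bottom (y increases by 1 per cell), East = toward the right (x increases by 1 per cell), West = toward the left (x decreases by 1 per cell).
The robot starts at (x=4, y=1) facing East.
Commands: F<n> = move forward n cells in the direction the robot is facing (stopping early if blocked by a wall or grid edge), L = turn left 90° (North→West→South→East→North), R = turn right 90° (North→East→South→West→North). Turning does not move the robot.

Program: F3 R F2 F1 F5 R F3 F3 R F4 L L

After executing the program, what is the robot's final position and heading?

Start: (x=4, y=1), facing East
  F3: move forward 0/3 (blocked), now at (x=4, y=1)
  R: turn right, now facing South
  F2: move forward 2, now at (x=4, y=3)
  F1: move forward 1, now at (x=4, y=4)
  F5: move forward 5, now at (x=4, y=9)
  R: turn right, now facing West
  F3: move forward 3, now at (x=1, y=9)
  F3: move forward 1/3 (blocked), now at (x=0, y=9)
  R: turn right, now facing North
  F4: move forward 4, now at (x=0, y=5)
  L: turn left, now facing West
  L: turn left, now facing South
Final: (x=0, y=5), facing South

Answer: Final position: (x=0, y=5), facing South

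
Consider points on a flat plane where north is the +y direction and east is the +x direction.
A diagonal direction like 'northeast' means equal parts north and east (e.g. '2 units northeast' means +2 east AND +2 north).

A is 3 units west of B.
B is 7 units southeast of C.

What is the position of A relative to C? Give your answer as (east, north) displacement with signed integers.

Answer: A is at (east=4, north=-7) relative to C.

Derivation:
Place C at the origin (east=0, north=0).
  B is 7 units southeast of C: delta (east=+7, north=-7); B at (east=7, north=-7).
  A is 3 units west of B: delta (east=-3, north=+0); A at (east=4, north=-7).
Therefore A relative to C: (east=4, north=-7).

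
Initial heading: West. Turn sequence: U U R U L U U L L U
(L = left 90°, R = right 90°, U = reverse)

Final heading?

Start: West
  U (U-turn (180°)) -> East
  U (U-turn (180°)) -> West
  R (right (90° clockwise)) -> North
  U (U-turn (180°)) -> South
  L (left (90° counter-clockwise)) -> East
  U (U-turn (180°)) -> West
  U (U-turn (180°)) -> East
  L (left (90° counter-clockwise)) -> North
  L (left (90° counter-clockwise)) -> West
  U (U-turn (180°)) -> East
Final: East

Answer: Final heading: East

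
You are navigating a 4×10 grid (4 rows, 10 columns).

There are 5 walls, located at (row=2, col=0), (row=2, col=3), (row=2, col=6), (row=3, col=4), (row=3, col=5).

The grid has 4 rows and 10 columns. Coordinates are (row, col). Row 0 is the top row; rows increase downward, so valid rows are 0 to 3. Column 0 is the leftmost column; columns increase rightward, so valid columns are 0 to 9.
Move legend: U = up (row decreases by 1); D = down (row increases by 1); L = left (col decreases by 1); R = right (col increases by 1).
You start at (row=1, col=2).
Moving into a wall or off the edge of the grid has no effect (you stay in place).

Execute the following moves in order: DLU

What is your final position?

Start: (row=1, col=2)
  D (down): (row=1, col=2) -> (row=2, col=2)
  L (left): (row=2, col=2) -> (row=2, col=1)
  U (up): (row=2, col=1) -> (row=1, col=1)
Final: (row=1, col=1)

Answer: Final position: (row=1, col=1)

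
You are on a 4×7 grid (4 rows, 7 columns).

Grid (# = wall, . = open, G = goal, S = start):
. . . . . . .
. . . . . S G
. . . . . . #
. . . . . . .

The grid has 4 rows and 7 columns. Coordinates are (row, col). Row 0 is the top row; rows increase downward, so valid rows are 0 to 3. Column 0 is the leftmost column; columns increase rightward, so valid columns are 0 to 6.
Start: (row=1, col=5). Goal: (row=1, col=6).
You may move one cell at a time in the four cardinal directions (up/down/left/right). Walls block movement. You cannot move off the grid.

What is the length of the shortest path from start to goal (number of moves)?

BFS from (row=1, col=5) until reaching (row=1, col=6):
  Distance 0: (row=1, col=5)
  Distance 1: (row=0, col=5), (row=1, col=4), (row=1, col=6), (row=2, col=5)  <- goal reached here
One shortest path (1 moves): (row=1, col=5) -> (row=1, col=6)

Answer: Shortest path length: 1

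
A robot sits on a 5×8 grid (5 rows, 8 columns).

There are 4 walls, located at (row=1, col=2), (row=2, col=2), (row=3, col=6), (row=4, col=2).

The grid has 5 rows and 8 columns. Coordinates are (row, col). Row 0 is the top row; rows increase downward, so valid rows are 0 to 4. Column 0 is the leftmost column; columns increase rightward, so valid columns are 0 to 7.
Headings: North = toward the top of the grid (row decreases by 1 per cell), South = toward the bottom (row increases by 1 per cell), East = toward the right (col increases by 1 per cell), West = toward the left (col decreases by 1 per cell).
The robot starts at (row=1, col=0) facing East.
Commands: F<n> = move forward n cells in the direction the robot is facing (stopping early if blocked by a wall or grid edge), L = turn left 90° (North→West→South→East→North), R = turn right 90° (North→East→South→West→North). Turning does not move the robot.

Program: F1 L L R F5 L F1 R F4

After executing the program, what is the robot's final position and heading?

Answer: Final position: (row=0, col=0), facing North

Derivation:
Start: (row=1, col=0), facing East
  F1: move forward 1, now at (row=1, col=1)
  L: turn left, now facing North
  L: turn left, now facing West
  R: turn right, now facing North
  F5: move forward 1/5 (blocked), now at (row=0, col=1)
  L: turn left, now facing West
  F1: move forward 1, now at (row=0, col=0)
  R: turn right, now facing North
  F4: move forward 0/4 (blocked), now at (row=0, col=0)
Final: (row=0, col=0), facing North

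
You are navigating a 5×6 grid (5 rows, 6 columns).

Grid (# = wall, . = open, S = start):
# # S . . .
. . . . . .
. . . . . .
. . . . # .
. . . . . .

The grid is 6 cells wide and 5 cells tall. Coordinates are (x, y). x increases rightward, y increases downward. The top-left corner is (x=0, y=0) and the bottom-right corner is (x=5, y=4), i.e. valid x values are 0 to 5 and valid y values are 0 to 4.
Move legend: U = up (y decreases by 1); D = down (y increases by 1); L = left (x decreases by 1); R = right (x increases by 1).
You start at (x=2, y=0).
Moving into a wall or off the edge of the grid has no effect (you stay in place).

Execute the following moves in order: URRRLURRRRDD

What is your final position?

Start: (x=2, y=0)
  U (up): blocked, stay at (x=2, y=0)
  R (right): (x=2, y=0) -> (x=3, y=0)
  R (right): (x=3, y=0) -> (x=4, y=0)
  R (right): (x=4, y=0) -> (x=5, y=0)
  L (left): (x=5, y=0) -> (x=4, y=0)
  U (up): blocked, stay at (x=4, y=0)
  R (right): (x=4, y=0) -> (x=5, y=0)
  [×3]R (right): blocked, stay at (x=5, y=0)
  D (down): (x=5, y=0) -> (x=5, y=1)
  D (down): (x=5, y=1) -> (x=5, y=2)
Final: (x=5, y=2)

Answer: Final position: (x=5, y=2)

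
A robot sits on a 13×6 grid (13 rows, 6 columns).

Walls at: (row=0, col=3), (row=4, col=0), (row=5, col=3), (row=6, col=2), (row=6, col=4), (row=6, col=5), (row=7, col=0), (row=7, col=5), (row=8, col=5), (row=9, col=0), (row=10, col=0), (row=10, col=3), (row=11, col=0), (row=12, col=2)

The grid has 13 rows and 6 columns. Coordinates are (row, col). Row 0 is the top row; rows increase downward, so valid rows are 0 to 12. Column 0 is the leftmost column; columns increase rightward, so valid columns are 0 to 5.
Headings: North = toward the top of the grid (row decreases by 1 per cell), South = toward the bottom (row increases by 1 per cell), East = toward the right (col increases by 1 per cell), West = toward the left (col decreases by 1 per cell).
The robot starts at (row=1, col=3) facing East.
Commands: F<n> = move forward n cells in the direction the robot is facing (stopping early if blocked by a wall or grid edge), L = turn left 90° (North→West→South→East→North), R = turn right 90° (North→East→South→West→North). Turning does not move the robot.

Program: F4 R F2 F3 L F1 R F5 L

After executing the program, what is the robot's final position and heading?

Answer: Final position: (row=5, col=5), facing East

Derivation:
Start: (row=1, col=3), facing East
  F4: move forward 2/4 (blocked), now at (row=1, col=5)
  R: turn right, now facing South
  F2: move forward 2, now at (row=3, col=5)
  F3: move forward 2/3 (blocked), now at (row=5, col=5)
  L: turn left, now facing East
  F1: move forward 0/1 (blocked), now at (row=5, col=5)
  R: turn right, now facing South
  F5: move forward 0/5 (blocked), now at (row=5, col=5)
  L: turn left, now facing East
Final: (row=5, col=5), facing East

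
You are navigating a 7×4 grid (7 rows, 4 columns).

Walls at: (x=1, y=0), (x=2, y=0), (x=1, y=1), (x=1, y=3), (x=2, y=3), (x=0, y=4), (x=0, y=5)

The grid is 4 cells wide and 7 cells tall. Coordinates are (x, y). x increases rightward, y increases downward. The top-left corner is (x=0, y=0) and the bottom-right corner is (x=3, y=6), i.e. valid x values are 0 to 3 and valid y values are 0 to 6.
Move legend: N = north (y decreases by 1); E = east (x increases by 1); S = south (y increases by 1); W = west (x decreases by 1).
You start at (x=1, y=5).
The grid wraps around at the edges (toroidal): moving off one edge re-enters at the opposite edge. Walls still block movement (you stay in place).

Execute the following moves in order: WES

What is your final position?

Start: (x=1, y=5)
  W (west): blocked, stay at (x=1, y=5)
  E (east): (x=1, y=5) -> (x=2, y=5)
  S (south): (x=2, y=5) -> (x=2, y=6)
Final: (x=2, y=6)

Answer: Final position: (x=2, y=6)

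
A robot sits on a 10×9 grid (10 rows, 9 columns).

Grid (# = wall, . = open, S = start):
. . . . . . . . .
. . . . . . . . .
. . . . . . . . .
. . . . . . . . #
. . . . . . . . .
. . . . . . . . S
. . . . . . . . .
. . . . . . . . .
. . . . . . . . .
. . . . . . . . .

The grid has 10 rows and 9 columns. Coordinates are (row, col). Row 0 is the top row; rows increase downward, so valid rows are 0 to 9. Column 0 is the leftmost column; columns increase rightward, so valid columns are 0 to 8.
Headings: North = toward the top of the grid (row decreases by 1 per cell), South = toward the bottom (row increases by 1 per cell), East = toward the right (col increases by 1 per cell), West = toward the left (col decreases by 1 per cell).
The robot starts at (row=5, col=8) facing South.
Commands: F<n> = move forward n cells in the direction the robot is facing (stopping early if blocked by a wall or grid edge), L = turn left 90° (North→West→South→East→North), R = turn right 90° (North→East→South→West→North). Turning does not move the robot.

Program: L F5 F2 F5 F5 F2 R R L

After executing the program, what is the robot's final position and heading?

Answer: Final position: (row=5, col=8), facing South

Derivation:
Start: (row=5, col=8), facing South
  L: turn left, now facing East
  F5: move forward 0/5 (blocked), now at (row=5, col=8)
  F2: move forward 0/2 (blocked), now at (row=5, col=8)
  F5: move forward 0/5 (blocked), now at (row=5, col=8)
  F5: move forward 0/5 (blocked), now at (row=5, col=8)
  F2: move forward 0/2 (blocked), now at (row=5, col=8)
  R: turn right, now facing South
  R: turn right, now facing West
  L: turn left, now facing South
Final: (row=5, col=8), facing South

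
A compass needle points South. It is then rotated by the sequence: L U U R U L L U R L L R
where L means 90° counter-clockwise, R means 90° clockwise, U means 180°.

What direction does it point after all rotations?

Start: South
  L (left (90° counter-clockwise)) -> East
  U (U-turn (180°)) -> West
  U (U-turn (180°)) -> East
  R (right (90° clockwise)) -> South
  U (U-turn (180°)) -> North
  L (left (90° counter-clockwise)) -> West
  L (left (90° counter-clockwise)) -> South
  U (U-turn (180°)) -> North
  R (right (90° clockwise)) -> East
  L (left (90° counter-clockwise)) -> North
  L (left (90° counter-clockwise)) -> West
  R (right (90° clockwise)) -> North
Final: North

Answer: Final heading: North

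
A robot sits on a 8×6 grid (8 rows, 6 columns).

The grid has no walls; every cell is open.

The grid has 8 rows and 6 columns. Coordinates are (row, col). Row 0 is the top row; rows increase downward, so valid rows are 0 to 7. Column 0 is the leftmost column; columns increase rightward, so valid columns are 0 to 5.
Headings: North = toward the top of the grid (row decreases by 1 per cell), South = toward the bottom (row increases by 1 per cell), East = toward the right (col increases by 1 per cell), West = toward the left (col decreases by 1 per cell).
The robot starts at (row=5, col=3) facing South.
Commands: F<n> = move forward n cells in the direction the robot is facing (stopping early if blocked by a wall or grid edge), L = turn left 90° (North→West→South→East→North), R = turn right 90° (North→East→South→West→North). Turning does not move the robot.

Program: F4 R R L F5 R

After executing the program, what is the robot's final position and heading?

Answer: Final position: (row=7, col=0), facing North

Derivation:
Start: (row=5, col=3), facing South
  F4: move forward 2/4 (blocked), now at (row=7, col=3)
  R: turn right, now facing West
  R: turn right, now facing North
  L: turn left, now facing West
  F5: move forward 3/5 (blocked), now at (row=7, col=0)
  R: turn right, now facing North
Final: (row=7, col=0), facing North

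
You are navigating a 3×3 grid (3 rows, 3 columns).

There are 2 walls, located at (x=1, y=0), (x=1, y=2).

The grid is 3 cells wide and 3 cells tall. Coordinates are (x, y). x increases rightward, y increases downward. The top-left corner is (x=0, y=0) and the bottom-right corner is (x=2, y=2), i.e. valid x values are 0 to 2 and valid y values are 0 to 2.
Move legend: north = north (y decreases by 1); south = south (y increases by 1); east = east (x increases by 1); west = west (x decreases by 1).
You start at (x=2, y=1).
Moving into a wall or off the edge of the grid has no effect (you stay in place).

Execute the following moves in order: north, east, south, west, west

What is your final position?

Answer: Final position: (x=0, y=1)

Derivation:
Start: (x=2, y=1)
  north (north): (x=2, y=1) -> (x=2, y=0)
  east (east): blocked, stay at (x=2, y=0)
  south (south): (x=2, y=0) -> (x=2, y=1)
  west (west): (x=2, y=1) -> (x=1, y=1)
  west (west): (x=1, y=1) -> (x=0, y=1)
Final: (x=0, y=1)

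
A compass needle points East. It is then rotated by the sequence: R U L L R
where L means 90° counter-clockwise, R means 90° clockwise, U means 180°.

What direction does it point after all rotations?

Start: East
  R (right (90° clockwise)) -> South
  U (U-turn (180°)) -> North
  L (left (90° counter-clockwise)) -> West
  L (left (90° counter-clockwise)) -> South
  R (right (90° clockwise)) -> West
Final: West

Answer: Final heading: West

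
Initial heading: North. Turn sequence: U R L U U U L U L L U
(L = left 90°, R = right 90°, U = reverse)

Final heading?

Answer: Final heading: East

Derivation:
Start: North
  U (U-turn (180°)) -> South
  R (right (90° clockwise)) -> West
  L (left (90° counter-clockwise)) -> South
  U (U-turn (180°)) -> North
  U (U-turn (180°)) -> South
  U (U-turn (180°)) -> North
  L (left (90° counter-clockwise)) -> West
  U (U-turn (180°)) -> East
  L (left (90° counter-clockwise)) -> North
  L (left (90° counter-clockwise)) -> West
  U (U-turn (180°)) -> East
Final: East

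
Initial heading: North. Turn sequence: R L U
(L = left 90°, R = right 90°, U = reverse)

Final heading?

Start: North
  R (right (90° clockwise)) -> East
  L (left (90° counter-clockwise)) -> North
  U (U-turn (180°)) -> South
Final: South

Answer: Final heading: South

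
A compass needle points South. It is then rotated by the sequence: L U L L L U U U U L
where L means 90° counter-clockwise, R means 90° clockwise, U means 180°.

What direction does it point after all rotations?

Answer: Final heading: West

Derivation:
Start: South
  L (left (90° counter-clockwise)) -> East
  U (U-turn (180°)) -> West
  L (left (90° counter-clockwise)) -> South
  L (left (90° counter-clockwise)) -> East
  L (left (90° counter-clockwise)) -> North
  U (U-turn (180°)) -> South
  U (U-turn (180°)) -> North
  U (U-turn (180°)) -> South
  U (U-turn (180°)) -> North
  L (left (90° counter-clockwise)) -> West
Final: West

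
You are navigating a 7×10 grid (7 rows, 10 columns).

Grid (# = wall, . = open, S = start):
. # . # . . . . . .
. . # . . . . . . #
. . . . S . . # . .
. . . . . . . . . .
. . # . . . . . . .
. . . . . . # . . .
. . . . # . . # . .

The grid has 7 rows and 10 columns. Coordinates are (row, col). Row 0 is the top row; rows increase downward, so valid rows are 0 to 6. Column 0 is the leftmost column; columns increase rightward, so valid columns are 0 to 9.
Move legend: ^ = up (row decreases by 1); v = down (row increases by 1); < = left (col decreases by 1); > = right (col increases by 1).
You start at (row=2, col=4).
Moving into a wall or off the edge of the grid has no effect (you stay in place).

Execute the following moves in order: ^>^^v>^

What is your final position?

Start: (row=2, col=4)
  ^ (up): (row=2, col=4) -> (row=1, col=4)
  > (right): (row=1, col=4) -> (row=1, col=5)
  ^ (up): (row=1, col=5) -> (row=0, col=5)
  ^ (up): blocked, stay at (row=0, col=5)
  v (down): (row=0, col=5) -> (row=1, col=5)
  > (right): (row=1, col=5) -> (row=1, col=6)
  ^ (up): (row=1, col=6) -> (row=0, col=6)
Final: (row=0, col=6)

Answer: Final position: (row=0, col=6)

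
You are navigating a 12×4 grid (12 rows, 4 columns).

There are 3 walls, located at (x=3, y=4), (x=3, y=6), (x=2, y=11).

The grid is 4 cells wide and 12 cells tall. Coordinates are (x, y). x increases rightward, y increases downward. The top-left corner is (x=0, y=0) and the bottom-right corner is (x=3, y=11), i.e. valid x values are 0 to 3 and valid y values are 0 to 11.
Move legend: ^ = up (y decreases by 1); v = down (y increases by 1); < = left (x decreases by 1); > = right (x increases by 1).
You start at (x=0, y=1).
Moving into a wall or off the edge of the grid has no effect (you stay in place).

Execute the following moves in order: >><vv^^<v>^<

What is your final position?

Answer: Final position: (x=0, y=1)

Derivation:
Start: (x=0, y=1)
  > (right): (x=0, y=1) -> (x=1, y=1)
  > (right): (x=1, y=1) -> (x=2, y=1)
  < (left): (x=2, y=1) -> (x=1, y=1)
  v (down): (x=1, y=1) -> (x=1, y=2)
  v (down): (x=1, y=2) -> (x=1, y=3)
  ^ (up): (x=1, y=3) -> (x=1, y=2)
  ^ (up): (x=1, y=2) -> (x=1, y=1)
  < (left): (x=1, y=1) -> (x=0, y=1)
  v (down): (x=0, y=1) -> (x=0, y=2)
  > (right): (x=0, y=2) -> (x=1, y=2)
  ^ (up): (x=1, y=2) -> (x=1, y=1)
  < (left): (x=1, y=1) -> (x=0, y=1)
Final: (x=0, y=1)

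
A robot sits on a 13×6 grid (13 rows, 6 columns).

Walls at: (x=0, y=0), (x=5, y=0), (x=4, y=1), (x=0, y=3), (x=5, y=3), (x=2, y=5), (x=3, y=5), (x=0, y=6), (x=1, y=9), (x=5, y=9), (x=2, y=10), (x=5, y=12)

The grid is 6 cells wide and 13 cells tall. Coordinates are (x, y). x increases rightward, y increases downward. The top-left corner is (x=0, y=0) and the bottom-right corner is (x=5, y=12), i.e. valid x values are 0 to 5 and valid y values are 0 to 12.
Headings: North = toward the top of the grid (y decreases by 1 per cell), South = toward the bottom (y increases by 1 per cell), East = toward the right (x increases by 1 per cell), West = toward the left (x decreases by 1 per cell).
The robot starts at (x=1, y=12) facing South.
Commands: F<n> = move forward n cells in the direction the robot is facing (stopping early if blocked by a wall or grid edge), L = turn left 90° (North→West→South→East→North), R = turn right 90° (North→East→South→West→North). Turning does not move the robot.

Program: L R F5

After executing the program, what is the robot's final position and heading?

Answer: Final position: (x=1, y=12), facing South

Derivation:
Start: (x=1, y=12), facing South
  L: turn left, now facing East
  R: turn right, now facing South
  F5: move forward 0/5 (blocked), now at (x=1, y=12)
Final: (x=1, y=12), facing South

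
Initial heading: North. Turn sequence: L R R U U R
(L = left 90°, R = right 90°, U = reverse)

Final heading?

Start: North
  L (left (90° counter-clockwise)) -> West
  R (right (90° clockwise)) -> North
  R (right (90° clockwise)) -> East
  U (U-turn (180°)) -> West
  U (U-turn (180°)) -> East
  R (right (90° clockwise)) -> South
Final: South

Answer: Final heading: South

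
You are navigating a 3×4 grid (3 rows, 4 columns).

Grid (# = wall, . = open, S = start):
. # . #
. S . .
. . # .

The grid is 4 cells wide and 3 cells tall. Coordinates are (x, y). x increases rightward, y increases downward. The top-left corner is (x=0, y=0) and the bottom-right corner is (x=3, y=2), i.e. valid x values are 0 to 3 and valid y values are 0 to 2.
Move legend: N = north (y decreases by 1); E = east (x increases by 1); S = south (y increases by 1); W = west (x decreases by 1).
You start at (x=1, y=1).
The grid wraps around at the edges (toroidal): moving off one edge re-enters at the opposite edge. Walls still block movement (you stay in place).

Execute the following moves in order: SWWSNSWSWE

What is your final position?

Start: (x=1, y=1)
  S (south): (x=1, y=1) -> (x=1, y=2)
  W (west): (x=1, y=2) -> (x=0, y=2)
  W (west): (x=0, y=2) -> (x=3, y=2)
  S (south): blocked, stay at (x=3, y=2)
  N (north): (x=3, y=2) -> (x=3, y=1)
  S (south): (x=3, y=1) -> (x=3, y=2)
  W (west): blocked, stay at (x=3, y=2)
  S (south): blocked, stay at (x=3, y=2)
  W (west): blocked, stay at (x=3, y=2)
  E (east): (x=3, y=2) -> (x=0, y=2)
Final: (x=0, y=2)

Answer: Final position: (x=0, y=2)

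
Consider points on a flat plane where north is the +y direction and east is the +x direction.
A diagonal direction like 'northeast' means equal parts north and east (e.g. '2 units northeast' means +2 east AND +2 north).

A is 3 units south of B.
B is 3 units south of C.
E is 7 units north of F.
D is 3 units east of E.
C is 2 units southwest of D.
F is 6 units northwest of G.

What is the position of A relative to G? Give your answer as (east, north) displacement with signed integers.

Place G at the origin (east=0, north=0).
  F is 6 units northwest of G: delta (east=-6, north=+6); F at (east=-6, north=6).
  E is 7 units north of F: delta (east=+0, north=+7); E at (east=-6, north=13).
  D is 3 units east of E: delta (east=+3, north=+0); D at (east=-3, north=13).
  C is 2 units southwest of D: delta (east=-2, north=-2); C at (east=-5, north=11).
  B is 3 units south of C: delta (east=+0, north=-3); B at (east=-5, north=8).
  A is 3 units south of B: delta (east=+0, north=-3); A at (east=-5, north=5).
Therefore A relative to G: (east=-5, north=5).

Answer: A is at (east=-5, north=5) relative to G.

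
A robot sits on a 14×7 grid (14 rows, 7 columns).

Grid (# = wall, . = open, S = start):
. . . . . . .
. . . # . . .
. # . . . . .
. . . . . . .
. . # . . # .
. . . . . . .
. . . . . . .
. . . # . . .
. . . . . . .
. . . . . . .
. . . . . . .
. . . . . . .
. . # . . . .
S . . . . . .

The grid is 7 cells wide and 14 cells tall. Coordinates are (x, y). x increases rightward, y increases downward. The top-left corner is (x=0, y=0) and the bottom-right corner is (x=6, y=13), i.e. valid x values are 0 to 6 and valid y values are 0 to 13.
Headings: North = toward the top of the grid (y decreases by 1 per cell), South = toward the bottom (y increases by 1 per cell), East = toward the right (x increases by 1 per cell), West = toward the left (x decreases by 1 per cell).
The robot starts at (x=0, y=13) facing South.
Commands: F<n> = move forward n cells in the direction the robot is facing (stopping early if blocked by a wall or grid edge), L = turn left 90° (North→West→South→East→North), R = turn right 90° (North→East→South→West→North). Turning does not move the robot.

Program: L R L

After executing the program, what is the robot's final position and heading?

Answer: Final position: (x=0, y=13), facing East

Derivation:
Start: (x=0, y=13), facing South
  L: turn left, now facing East
  R: turn right, now facing South
  L: turn left, now facing East
Final: (x=0, y=13), facing East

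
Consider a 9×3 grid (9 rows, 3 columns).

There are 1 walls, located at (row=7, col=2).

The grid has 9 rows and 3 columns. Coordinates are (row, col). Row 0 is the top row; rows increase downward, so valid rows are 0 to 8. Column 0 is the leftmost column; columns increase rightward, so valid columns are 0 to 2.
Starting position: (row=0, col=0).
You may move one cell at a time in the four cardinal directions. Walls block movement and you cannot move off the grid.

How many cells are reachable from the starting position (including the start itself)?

Answer: Reachable cells: 26

Derivation:
BFS flood-fill from (row=0, col=0):
  Distance 0: (row=0, col=0)
  Distance 1: (row=0, col=1), (row=1, col=0)
  Distance 2: (row=0, col=2), (row=1, col=1), (row=2, col=0)
  Distance 3: (row=1, col=2), (row=2, col=1), (row=3, col=0)
  Distance 4: (row=2, col=2), (row=3, col=1), (row=4, col=0)
  Distance 5: (row=3, col=2), (row=4, col=1), (row=5, col=0)
  Distance 6: (row=4, col=2), (row=5, col=1), (row=6, col=0)
  Distance 7: (row=5, col=2), (row=6, col=1), (row=7, col=0)
  Distance 8: (row=6, col=2), (row=7, col=1), (row=8, col=0)
  Distance 9: (row=8, col=1)
  Distance 10: (row=8, col=2)
Total reachable: 26 (grid has 26 open cells total)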